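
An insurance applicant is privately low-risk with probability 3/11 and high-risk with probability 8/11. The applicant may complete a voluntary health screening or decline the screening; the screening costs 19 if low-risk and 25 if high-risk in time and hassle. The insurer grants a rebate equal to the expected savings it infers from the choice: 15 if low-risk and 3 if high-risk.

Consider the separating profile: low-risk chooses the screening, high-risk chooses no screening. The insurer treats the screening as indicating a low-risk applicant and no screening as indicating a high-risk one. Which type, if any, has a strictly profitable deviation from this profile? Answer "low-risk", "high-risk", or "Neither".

low-risk

The screening pays 15; no screening pays 3.
low-risk: assigned the screening, nets 15 − 19 = -4; deviating to no screening nets 3.
high-risk: assigned no screening, nets 3; deviating to the screening nets 15 − 25 = -10.
The low-risk type gains 7 by deviating.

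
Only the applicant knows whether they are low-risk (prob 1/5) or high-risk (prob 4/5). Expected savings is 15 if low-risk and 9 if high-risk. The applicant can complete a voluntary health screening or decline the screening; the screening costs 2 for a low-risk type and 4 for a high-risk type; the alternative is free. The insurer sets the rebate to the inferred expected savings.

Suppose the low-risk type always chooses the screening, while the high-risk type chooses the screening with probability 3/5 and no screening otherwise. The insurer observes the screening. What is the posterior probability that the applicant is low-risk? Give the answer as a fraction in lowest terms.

5/17

P(the screening) = (1/5)·1 + (4/5)·(3/5) = 17/25.
By Bayes' rule, P(low-risk | the screening) = (1/5) / (17/25) = 5/17.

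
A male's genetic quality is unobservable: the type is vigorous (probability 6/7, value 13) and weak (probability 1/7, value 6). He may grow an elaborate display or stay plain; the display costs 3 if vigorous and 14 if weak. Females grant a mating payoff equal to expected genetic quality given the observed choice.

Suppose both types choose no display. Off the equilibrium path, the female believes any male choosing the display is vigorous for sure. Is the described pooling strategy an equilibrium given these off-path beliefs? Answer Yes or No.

Yes

On path, the female holds the prior and pays 6/7·13 + 1/7·6 = 12. Off path (the display), believing vigorous, it pays 13.
vigorous: no display nets 12; the display nets 13 − 3 = 10. vigorous stays.
weak: no display nets 12; the display nets 13 − 14 = -1. weak stays.
No type deviates, so pooling is sustained.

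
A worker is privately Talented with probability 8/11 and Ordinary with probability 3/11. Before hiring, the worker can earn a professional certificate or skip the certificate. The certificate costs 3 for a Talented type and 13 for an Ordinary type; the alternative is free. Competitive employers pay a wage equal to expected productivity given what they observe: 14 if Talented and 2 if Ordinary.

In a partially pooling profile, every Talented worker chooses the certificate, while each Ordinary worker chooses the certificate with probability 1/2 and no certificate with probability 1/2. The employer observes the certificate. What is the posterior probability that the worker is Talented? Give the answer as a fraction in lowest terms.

16/19

P(the certificate) = (8/11)·1 + (3/11)·(1/2) = 19/22.
By Bayes' rule, P(Talented | the certificate) = (8/11) / (19/22) = 16/19.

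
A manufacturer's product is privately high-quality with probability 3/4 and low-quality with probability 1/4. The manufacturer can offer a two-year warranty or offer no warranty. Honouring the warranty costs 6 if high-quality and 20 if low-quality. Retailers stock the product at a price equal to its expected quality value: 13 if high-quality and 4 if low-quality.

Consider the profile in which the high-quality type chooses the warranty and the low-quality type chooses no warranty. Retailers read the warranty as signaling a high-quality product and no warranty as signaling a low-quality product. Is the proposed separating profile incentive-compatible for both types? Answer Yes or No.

Yes

Under these beliefs, the warranty earns price 13 and no warranty earns price 4.
high-quality: the warranty nets 13 − 6 = 7; no warranty nets 4. high-quality prefers the warranty.
low-quality: the warranty nets 13 − 20 = -7; no warranty nets 4. low-quality prefers no warranty.
Neither type deviates, so the separating profile is an equilibrium.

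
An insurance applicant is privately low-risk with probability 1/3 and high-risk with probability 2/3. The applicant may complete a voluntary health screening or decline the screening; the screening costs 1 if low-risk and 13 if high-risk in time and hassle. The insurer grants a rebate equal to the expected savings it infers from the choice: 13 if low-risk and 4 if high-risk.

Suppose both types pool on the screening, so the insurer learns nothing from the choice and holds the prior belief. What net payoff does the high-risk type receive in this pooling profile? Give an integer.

Pooled rebate = 1/3·13 + 2/3·4 = 7.
high-risk pays cost 13 for the screening, so net payoff = 7 − 13 = -6.

-6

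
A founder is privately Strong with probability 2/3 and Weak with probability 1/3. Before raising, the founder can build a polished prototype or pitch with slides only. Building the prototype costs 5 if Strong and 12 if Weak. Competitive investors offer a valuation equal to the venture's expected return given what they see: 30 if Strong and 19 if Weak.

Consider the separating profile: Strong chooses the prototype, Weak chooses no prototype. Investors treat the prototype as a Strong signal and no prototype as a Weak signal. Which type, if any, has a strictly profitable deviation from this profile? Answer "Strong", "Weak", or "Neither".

Neither

The prototype pays 30; no prototype pays 19.
Strong: assigned the prototype, nets 30 − 5 = 25; deviating to no prototype nets 19.
Weak: assigned no prototype, nets 19; deviating to the prototype nets 30 − 12 = 18.
Both types strictly prefer their assigned action; no profitable deviation.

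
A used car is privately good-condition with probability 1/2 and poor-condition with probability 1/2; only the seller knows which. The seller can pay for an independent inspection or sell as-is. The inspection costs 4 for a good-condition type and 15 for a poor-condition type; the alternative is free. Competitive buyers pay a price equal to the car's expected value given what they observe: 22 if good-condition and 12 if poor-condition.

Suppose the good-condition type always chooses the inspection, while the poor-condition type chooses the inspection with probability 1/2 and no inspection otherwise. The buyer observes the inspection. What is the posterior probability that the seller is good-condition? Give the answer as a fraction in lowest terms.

P(the inspection) = (1/2)·1 + (1/2)·(1/2) = 3/4.
By Bayes' rule, P(good-condition | the inspection) = (1/2) / (3/4) = 2/3.

2/3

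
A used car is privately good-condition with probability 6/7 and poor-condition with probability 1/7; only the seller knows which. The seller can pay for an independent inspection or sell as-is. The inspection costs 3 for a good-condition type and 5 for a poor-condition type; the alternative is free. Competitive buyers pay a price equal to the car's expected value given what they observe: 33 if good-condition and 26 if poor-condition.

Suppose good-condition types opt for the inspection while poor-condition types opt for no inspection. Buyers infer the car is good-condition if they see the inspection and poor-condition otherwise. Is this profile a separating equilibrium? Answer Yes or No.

Under these beliefs, the inspection earns price 33 and no inspection earns price 26.
good-condition: the inspection nets 33 − 3 = 30; no inspection nets 26. good-condition prefers the inspection.
poor-condition: the inspection nets 33 − 5 = 28; no inspection nets 26. poor-condition would deviate to the inspection.
poor-condition has a profitable deviation, so the profile is not an equilibrium.

No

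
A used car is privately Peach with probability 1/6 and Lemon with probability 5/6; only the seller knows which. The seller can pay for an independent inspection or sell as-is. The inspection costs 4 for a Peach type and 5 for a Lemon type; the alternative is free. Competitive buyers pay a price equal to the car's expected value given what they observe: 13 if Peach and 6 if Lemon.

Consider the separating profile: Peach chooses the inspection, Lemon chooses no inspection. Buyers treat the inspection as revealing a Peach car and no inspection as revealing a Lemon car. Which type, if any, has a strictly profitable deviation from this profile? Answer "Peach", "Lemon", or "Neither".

The inspection pays 13; no inspection pays 6.
Peach: assigned the inspection, nets 13 − 4 = 9; deviating to no inspection nets 6.
Lemon: assigned no inspection, nets 6; deviating to the inspection nets 13 − 5 = 8.
The Lemon type gains 2 by deviating.

Lemon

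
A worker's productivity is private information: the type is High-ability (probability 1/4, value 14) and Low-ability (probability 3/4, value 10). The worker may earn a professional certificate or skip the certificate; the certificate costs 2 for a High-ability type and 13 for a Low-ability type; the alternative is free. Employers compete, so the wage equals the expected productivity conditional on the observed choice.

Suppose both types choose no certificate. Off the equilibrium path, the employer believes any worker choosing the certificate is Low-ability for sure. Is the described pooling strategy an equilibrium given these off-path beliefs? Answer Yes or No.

Yes

On path, the employer holds the prior and pays 1/4·14 + 3/4·10 = 11. Off path (the certificate), believing Low-ability, it pays 10.
High-ability: no certificate nets 11; the certificate nets 10 − 2 = 8. High-ability stays.
Low-ability: no certificate nets 11; the certificate nets 10 − 13 = -3. Low-ability stays.
No type deviates, so pooling is sustained.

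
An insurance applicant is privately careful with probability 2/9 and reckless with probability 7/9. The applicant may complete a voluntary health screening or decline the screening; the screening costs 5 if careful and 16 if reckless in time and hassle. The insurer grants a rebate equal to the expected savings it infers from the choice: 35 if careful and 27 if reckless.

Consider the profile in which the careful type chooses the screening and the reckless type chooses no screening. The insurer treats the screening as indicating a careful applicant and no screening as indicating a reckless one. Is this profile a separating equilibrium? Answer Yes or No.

Under these beliefs, the screening earns rebate 35 and no screening earns rebate 27.
careful: the screening nets 35 − 5 = 30; no screening nets 27. careful prefers the screening.
reckless: the screening nets 35 − 16 = 19; no screening nets 27. reckless prefers no screening.
Neither type deviates, so the separating profile is an equilibrium.

Yes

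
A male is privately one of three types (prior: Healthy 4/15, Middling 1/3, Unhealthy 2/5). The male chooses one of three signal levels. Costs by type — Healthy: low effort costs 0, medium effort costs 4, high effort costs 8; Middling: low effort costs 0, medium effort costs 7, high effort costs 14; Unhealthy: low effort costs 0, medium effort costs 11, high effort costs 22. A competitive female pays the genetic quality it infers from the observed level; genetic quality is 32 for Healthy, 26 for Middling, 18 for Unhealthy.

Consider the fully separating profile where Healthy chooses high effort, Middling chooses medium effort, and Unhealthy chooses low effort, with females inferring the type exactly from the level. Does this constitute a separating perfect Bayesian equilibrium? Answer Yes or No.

Separating mating payoffs: high effort → 32, medium effort → 26, low effort → 18.
Healthy (assigned high effort): low effort: 18 − 0 = 18; medium effort: 26 − 4 = 22; high effort: 32 − 8 = 24. Healthy stays.
Middling (assigned medium effort): low effort: 18 − 0 = 18; medium effort: 26 − 7 = 19; high effort: 32 − 14 = 18. Middling stays.
Unhealthy (assigned low effort): low effort: 18 − 0 = 18; medium effort: 26 − 11 = 15; high effort: 32 − 22 = 10. Unhealthy stays.
Every type prefers its assigned level; separation holds.

Yes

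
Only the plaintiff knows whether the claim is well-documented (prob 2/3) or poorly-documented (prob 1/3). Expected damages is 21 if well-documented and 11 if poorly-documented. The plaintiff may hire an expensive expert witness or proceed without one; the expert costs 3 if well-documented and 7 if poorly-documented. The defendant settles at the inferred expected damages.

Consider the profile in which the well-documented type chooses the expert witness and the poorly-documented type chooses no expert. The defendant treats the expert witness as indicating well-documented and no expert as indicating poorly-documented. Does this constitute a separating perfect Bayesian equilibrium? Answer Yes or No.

Under these beliefs, the expert witness earns settlement 21 and no expert earns settlement 11.
well-documented: the expert witness nets 21 − 3 = 18; no expert nets 11. well-documented prefers the expert witness.
poorly-documented: the expert witness nets 21 − 7 = 14; no expert nets 11. poorly-documented would deviate to the expert witness.
poorly-documented has a profitable deviation, so the profile is not an equilibrium.

No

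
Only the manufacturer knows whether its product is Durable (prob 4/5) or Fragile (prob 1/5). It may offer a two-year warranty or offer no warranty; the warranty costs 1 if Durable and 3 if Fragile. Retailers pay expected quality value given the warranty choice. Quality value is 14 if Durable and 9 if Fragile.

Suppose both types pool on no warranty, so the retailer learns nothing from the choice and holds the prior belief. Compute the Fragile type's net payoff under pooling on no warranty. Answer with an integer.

Pooled price = 4/5·14 + 1/5·9 = 13.
Fragile pays no cost for no warranty, so net payoff = 13.

13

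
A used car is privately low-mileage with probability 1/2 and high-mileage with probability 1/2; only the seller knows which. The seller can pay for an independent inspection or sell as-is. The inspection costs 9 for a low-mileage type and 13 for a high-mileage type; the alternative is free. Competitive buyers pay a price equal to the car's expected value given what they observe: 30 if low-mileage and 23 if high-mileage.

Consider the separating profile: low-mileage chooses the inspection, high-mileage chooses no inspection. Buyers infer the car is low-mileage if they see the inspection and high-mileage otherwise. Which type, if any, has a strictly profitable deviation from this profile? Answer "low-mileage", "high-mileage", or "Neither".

The inspection pays 30; no inspection pays 23.
low-mileage: assigned the inspection, nets 30 − 9 = 21; deviating to no inspection nets 23.
high-mileage: assigned no inspection, nets 23; deviating to the inspection nets 30 − 13 = 17.
The low-mileage type gains 2 by deviating.

low-mileage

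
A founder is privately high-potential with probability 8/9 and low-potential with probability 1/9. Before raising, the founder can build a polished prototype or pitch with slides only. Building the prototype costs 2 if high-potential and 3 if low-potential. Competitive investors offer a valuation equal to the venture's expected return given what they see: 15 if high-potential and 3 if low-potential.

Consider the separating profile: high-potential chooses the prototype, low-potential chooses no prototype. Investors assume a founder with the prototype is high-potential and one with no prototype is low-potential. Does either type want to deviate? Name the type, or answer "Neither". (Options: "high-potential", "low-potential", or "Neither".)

low-potential

The prototype pays 15; no prototype pays 3.
high-potential: assigned the prototype, nets 15 − 2 = 13; deviating to no prototype nets 3.
low-potential: assigned no prototype, nets 3; deviating to the prototype nets 15 − 3 = 12.
The low-potential type gains 9 by deviating.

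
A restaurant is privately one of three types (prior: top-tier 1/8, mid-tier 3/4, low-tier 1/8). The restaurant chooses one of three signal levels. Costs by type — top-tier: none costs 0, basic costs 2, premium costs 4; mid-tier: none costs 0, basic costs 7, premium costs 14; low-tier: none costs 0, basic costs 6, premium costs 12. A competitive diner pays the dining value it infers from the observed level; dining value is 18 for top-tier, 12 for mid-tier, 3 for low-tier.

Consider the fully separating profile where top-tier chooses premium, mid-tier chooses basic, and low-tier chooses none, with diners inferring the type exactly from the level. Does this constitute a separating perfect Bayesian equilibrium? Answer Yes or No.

No

Separating price premiums: premium → 18, basic → 12, none → 3.
top-tier (assigned premium): none: 3 − 0 = 3; basic: 12 − 2 = 10; premium: 18 − 4 = 14. top-tier stays.
mid-tier (assigned basic): none: 3 − 0 = 3; basic: 12 − 7 = 5; premium: 18 − 14 = 4. mid-tier stays.
low-tier (assigned none): none: 3 − 0 = 3; basic: 12 − 6 = 6; premium: 18 − 12 = 6. low-tier prefers basic.
At least one type deviates; the separating profile fails.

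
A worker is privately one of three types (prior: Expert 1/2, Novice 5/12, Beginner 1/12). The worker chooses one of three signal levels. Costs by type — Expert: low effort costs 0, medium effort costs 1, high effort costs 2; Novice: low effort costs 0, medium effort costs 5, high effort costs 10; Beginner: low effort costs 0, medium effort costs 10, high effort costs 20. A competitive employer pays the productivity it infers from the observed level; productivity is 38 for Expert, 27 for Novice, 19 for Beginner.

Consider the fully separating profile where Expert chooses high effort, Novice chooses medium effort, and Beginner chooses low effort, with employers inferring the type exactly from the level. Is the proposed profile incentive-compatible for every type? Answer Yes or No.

No

Separating wages: high effort → 38, medium effort → 27, low effort → 19.
Expert (assigned high effort): low effort: 19 − 0 = 19; medium effort: 27 − 1 = 26; high effort: 38 − 2 = 36. Expert stays.
Novice (assigned medium effort): low effort: 19 − 0 = 19; medium effort: 27 − 5 = 22; high effort: 38 − 10 = 28. Novice prefers high effort.
Beginner (assigned low effort): low effort: 19 − 0 = 19; medium effort: 27 − 10 = 17; high effort: 38 − 20 = 18. Beginner stays.
At least one type deviates; the separating profile fails.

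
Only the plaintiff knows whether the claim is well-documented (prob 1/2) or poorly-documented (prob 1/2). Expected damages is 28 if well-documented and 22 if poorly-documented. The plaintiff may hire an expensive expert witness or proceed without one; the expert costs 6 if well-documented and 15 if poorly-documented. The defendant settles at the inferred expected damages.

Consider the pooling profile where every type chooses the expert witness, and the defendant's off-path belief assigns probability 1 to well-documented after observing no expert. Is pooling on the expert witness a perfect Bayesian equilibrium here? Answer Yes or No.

On path, the defendant holds the prior and pays 1/2·28 + 1/2·22 = 25. Off path (no expert), believing well-documented, it pays 28.
well-documented: the expert witness nets 25 − 6 = 19; no expert nets 28. well-documented would deviate.
poorly-documented: the expert witness nets 25 − 15 = 10; no expert nets 28. poorly-documented would deviate.
A type deviates, so pooling fails.

No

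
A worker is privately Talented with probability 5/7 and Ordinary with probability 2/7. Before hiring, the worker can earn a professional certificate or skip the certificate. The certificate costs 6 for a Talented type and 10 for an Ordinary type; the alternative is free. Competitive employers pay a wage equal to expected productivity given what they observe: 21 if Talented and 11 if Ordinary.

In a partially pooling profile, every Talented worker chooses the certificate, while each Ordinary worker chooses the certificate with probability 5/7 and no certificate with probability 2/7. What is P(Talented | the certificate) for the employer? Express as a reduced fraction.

P(the certificate) = (5/7)·1 + (2/7)·(5/7) = 45/49.
By Bayes' rule, P(Talented | the certificate) = (5/7) / (45/49) = 7/9.

7/9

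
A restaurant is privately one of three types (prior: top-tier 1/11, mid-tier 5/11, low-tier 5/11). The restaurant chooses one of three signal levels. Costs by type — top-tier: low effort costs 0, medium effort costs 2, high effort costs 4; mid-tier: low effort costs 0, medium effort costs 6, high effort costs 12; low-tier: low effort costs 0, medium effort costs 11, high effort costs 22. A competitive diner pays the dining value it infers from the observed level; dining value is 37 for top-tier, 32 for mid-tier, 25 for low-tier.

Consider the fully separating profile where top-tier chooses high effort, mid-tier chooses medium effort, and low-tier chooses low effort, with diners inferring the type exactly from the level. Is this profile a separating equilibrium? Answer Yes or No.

Separating price premiums: high effort → 37, medium effort → 32, low effort → 25.
top-tier (assigned high effort): low effort: 25 − 0 = 25; medium effort: 32 − 2 = 30; high effort: 37 − 4 = 33. top-tier stays.
mid-tier (assigned medium effort): low effort: 25 − 0 = 25; medium effort: 32 − 6 = 26; high effort: 37 − 12 = 25. mid-tier stays.
low-tier (assigned low effort): low effort: 25 − 0 = 25; medium effort: 32 − 11 = 21; high effort: 37 − 22 = 15. low-tier stays.
Every type prefers its assigned level; separation holds.

Yes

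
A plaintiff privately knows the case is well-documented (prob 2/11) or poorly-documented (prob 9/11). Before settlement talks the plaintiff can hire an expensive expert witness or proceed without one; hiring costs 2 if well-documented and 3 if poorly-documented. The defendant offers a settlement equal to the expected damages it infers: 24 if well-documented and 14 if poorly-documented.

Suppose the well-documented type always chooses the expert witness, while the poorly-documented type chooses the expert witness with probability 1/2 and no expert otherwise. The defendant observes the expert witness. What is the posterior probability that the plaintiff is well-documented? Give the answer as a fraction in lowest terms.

P(the expert witness) = (2/11)·1 + (9/11)·(1/2) = 13/22.
By Bayes' rule, P(well-documented | the expert witness) = (2/11) / (13/22) = 4/13.

4/13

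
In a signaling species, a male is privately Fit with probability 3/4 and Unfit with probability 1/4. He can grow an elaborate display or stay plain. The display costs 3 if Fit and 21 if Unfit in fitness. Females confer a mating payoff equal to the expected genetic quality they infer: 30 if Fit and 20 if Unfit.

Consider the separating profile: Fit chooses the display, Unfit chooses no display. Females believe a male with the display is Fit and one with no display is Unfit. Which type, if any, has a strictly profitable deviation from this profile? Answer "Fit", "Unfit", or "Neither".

The display pays 30; no display pays 20.
Fit: assigned the display, nets 30 − 3 = 27; deviating to no display nets 20.
Unfit: assigned no display, nets 20; deviating to the display nets 30 − 21 = 9.
Both types strictly prefer their assigned action; no profitable deviation.

Neither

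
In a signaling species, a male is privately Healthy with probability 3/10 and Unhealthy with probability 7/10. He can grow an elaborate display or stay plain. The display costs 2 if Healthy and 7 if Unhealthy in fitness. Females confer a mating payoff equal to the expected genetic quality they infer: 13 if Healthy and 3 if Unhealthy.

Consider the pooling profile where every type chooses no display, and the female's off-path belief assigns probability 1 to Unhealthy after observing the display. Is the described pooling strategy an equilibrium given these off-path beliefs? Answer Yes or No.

Yes

On path, the female holds the prior and pays 3/10·13 + 7/10·3 = 6. Off path (the display), believing Unhealthy, it pays 3.
Healthy: no display nets 6; the display nets 3 − 2 = 1. Healthy stays.
Unhealthy: no display nets 6; the display nets 3 − 7 = -4. Unhealthy stays.
No type deviates, so pooling is sustained.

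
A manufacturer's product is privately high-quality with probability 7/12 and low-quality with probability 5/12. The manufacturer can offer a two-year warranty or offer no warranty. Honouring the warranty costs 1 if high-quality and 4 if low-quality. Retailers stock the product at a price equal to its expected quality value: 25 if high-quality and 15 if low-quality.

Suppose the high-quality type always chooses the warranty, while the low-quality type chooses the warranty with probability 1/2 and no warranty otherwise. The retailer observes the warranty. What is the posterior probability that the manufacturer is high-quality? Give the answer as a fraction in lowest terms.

14/19

P(the warranty) = (7/12)·1 + (5/12)·(1/2) = 19/24.
By Bayes' rule, P(high-quality | the warranty) = (7/12) / (19/24) = 14/19.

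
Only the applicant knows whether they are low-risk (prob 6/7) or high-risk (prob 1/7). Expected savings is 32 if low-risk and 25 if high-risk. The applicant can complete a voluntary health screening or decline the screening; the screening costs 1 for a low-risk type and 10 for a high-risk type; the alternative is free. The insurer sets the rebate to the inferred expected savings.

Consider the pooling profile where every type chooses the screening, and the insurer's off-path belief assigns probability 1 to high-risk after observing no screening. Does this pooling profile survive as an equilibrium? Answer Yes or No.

On path, the insurer holds the prior and pays 6/7·32 + 1/7·25 = 31. Off path (no screening), believing high-risk, it pays 25.
low-risk: the screening nets 31 − 1 = 30; no screening nets 25. low-risk stays.
high-risk: the screening nets 31 − 10 = 21; no screening nets 25. high-risk would deviate.
A type deviates, so pooling fails.

No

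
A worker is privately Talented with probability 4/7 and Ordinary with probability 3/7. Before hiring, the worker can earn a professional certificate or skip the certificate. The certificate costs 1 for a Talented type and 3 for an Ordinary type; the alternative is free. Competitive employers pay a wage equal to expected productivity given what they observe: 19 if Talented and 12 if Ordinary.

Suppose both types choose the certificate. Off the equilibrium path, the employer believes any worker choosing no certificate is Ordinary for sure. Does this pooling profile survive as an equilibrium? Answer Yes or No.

On path, the employer holds the prior and pays 4/7·19 + 3/7·12 = 16. Off path (no certificate), believing Ordinary, it pays 12.
Talented: the certificate nets 16 − 1 = 15; no certificate nets 12. Talented stays.
Ordinary: the certificate nets 16 − 3 = 13; no certificate nets 12. Ordinary stays.
No type deviates, so pooling is sustained.

Yes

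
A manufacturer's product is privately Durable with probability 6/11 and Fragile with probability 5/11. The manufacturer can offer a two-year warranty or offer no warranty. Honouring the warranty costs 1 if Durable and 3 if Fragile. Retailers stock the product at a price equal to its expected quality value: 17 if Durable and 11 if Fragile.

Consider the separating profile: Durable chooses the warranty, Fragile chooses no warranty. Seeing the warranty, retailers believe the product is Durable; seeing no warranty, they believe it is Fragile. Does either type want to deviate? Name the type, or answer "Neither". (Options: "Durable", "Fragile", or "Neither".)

Fragile

The warranty pays 17; no warranty pays 11.
Durable: assigned the warranty, nets 17 − 1 = 16; deviating to no warranty nets 11.
Fragile: assigned no warranty, nets 11; deviating to the warranty nets 17 − 3 = 14.
The Fragile type gains 3 by deviating.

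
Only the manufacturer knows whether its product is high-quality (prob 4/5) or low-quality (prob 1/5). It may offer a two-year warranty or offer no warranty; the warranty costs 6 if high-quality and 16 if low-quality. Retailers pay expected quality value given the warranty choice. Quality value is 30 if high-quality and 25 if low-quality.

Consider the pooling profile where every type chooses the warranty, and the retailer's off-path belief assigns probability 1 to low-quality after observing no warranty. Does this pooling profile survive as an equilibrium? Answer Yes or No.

No

On path, the retailer holds the prior and pays 4/5·30 + 1/5·25 = 29. Off path (no warranty), believing low-quality, it pays 25.
high-quality: the warranty nets 29 − 6 = 23; no warranty nets 25. high-quality would deviate.
low-quality: the warranty nets 29 − 16 = 13; no warranty nets 25. low-quality would deviate.
A type deviates, so pooling fails.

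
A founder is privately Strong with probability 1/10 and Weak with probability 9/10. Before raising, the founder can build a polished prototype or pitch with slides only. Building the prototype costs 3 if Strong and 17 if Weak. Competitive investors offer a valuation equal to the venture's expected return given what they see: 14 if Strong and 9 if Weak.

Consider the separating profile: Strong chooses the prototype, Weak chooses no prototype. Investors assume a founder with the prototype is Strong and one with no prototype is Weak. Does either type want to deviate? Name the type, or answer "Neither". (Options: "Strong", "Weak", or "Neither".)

The prototype pays 14; no prototype pays 9.
Strong: assigned the prototype, nets 14 − 3 = 11; deviating to no prototype nets 9.
Weak: assigned no prototype, nets 9; deviating to the prototype nets 14 − 17 = -3.
Both types strictly prefer their assigned action; no profitable deviation.

Neither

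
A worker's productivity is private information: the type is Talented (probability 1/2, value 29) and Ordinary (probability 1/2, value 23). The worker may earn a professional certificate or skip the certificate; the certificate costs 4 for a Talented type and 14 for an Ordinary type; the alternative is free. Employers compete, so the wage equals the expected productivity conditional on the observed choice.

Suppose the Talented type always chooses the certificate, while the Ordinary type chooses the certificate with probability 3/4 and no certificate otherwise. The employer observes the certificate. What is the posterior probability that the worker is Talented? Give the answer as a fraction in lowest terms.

P(the certificate) = (1/2)·1 + (1/2)·(3/4) = 7/8.
By Bayes' rule, P(Talented | the certificate) = (1/2) / (7/8) = 4/7.

4/7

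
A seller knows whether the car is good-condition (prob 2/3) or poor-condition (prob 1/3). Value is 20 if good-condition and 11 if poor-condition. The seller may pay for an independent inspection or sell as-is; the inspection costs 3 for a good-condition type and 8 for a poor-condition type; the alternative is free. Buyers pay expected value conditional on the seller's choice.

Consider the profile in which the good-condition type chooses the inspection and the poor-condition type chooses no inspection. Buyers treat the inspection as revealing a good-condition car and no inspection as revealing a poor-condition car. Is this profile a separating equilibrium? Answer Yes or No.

Under these beliefs, the inspection earns price 20 and no inspection earns price 11.
good-condition: the inspection nets 20 − 3 = 17; no inspection nets 11. good-condition prefers the inspection.
poor-condition: the inspection nets 20 − 8 = 12; no inspection nets 11. poor-condition would deviate to the inspection.
poor-condition has a profitable deviation, so the profile is not an equilibrium.

No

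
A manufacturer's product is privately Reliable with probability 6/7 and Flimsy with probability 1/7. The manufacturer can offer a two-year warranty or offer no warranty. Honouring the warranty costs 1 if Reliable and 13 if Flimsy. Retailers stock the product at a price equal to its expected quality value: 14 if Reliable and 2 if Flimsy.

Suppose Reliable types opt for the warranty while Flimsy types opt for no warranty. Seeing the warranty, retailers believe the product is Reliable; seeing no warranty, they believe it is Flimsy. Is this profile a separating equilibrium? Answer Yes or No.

Yes

Under these beliefs, the warranty earns price 14 and no warranty earns price 2.
Reliable: the warranty nets 14 − 1 = 13; no warranty nets 2. Reliable prefers the warranty.
Flimsy: the warranty nets 14 − 13 = 1; no warranty nets 2. Flimsy prefers no warranty.
Neither type deviates, so the separating profile is an equilibrium.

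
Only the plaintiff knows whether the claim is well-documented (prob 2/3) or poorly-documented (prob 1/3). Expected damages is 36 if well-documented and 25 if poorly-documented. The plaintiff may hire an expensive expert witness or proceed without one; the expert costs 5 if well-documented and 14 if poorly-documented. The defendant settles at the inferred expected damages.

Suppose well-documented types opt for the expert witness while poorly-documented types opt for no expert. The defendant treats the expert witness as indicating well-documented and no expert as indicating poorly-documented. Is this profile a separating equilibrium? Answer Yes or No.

Under these beliefs, the expert witness earns settlement 36 and no expert earns settlement 25.
well-documented: the expert witness nets 36 − 5 = 31; no expert nets 25. well-documented prefers the expert witness.
poorly-documented: the expert witness nets 36 − 14 = 22; no expert nets 25. poorly-documented prefers no expert.
Neither type deviates, so the separating profile is an equilibrium.

Yes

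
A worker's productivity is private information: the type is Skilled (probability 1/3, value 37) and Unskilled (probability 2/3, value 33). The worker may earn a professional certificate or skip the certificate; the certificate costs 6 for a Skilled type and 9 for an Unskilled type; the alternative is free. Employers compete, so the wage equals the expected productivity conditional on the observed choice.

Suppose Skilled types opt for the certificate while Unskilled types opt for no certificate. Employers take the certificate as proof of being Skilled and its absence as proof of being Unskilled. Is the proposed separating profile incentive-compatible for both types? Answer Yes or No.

No

Under these beliefs, the certificate earns wage 37 and no certificate earns wage 33.
Skilled: the certificate nets 37 − 6 = 31; no certificate nets 33. Skilled would deviate to no certificate.
Unskilled: the certificate nets 37 − 9 = 28; no certificate nets 33. Unskilled prefers no certificate.
Skilled has a profitable deviation, so the profile is not an equilibrium.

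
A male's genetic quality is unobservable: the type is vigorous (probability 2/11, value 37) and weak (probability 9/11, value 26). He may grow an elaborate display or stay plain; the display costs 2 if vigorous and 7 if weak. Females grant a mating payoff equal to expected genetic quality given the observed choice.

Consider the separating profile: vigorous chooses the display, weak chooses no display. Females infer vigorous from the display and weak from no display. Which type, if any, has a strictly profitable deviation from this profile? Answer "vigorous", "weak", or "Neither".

weak

The display pays 37; no display pays 26.
vigorous: assigned the display, nets 37 − 2 = 35; deviating to no display nets 26.
weak: assigned no display, nets 26; deviating to the display nets 37 − 7 = 30.
The weak type gains 4 by deviating.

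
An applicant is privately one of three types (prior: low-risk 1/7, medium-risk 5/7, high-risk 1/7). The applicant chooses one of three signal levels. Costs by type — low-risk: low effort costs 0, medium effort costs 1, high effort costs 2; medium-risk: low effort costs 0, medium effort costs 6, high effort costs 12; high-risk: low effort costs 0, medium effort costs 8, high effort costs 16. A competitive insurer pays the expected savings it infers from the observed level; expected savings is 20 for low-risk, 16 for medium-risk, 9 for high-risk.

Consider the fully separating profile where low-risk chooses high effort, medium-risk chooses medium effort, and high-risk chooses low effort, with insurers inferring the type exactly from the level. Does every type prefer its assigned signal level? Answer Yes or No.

Separating rebates: high effort → 20, medium effort → 16, low effort → 9.
low-risk (assigned high effort): low effort: 9 − 0 = 9; medium effort: 16 − 1 = 15; high effort: 20 − 2 = 18. low-risk stays.
medium-risk (assigned medium effort): low effort: 9 − 0 = 9; medium effort: 16 − 6 = 10; high effort: 20 − 12 = 8. medium-risk stays.
high-risk (assigned low effort): low effort: 9 − 0 = 9; medium effort: 16 − 8 = 8; high effort: 20 − 16 = 4. high-risk stays.
Every type prefers its assigned level; separation holds.

Yes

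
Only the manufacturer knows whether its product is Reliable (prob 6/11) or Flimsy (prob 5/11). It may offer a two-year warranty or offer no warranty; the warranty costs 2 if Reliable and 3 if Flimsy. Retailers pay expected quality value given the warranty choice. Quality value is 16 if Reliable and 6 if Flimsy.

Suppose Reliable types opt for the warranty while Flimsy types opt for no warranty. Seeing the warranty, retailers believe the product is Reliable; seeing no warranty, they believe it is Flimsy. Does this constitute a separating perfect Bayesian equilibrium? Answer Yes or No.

Under these beliefs, the warranty earns price 16 and no warranty earns price 6.
Reliable: the warranty nets 16 − 2 = 14; no warranty nets 6. Reliable prefers the warranty.
Flimsy: the warranty nets 16 − 3 = 13; no warranty nets 6. Flimsy would deviate to the warranty.
Flimsy has a profitable deviation, so the profile is not an equilibrium.

No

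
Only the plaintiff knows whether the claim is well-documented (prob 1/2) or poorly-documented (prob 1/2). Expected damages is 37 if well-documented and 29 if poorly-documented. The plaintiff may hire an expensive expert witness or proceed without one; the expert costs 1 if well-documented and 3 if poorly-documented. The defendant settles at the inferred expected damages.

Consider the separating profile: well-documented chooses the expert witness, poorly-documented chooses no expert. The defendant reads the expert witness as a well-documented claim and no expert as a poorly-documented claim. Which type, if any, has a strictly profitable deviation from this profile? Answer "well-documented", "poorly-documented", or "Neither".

The expert witness pays 37; no expert pays 29.
well-documented: assigned the expert witness, nets 37 − 1 = 36; deviating to no expert nets 29.
poorly-documented: assigned no expert, nets 29; deviating to the expert witness nets 37 − 3 = 34.
The poorly-documented type gains 5 by deviating.

poorly-documented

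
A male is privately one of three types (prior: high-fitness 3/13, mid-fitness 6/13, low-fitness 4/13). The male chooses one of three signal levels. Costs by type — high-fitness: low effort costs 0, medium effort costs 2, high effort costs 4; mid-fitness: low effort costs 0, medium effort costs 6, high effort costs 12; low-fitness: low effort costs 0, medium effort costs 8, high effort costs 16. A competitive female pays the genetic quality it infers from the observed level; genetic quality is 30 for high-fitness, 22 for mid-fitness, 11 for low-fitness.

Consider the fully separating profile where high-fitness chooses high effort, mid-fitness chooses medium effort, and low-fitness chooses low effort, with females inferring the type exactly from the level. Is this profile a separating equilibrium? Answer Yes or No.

Separating mating payoffs: high effort → 30, medium effort → 22, low effort → 11.
high-fitness (assigned high effort): low effort: 11 − 0 = 11; medium effort: 22 − 2 = 20; high effort: 30 − 4 = 26. high-fitness stays.
mid-fitness (assigned medium effort): low effort: 11 − 0 = 11; medium effort: 22 − 6 = 16; high effort: 30 − 12 = 18. mid-fitness prefers high effort.
low-fitness (assigned low effort): low effort: 11 − 0 = 11; medium effort: 22 − 8 = 14; high effort: 30 − 16 = 14. low-fitness prefers medium effort.
At least one type deviates; the separating profile fails.

No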